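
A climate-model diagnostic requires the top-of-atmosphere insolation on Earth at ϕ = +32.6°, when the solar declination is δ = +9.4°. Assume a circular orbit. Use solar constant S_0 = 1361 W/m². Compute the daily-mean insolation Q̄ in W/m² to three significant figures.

Q̄ ≈ 422 W/m²

cos h₀ = −tan(+32.6°) tan(+9.400°) = -0.1059, h₀ = 1.6769 rad.
Bracket: h₀ sin ϕ sin δ + cos ϕ cos δ sin h₀ = 1.6769×0.53877×0.16333 + 0.84245×0.98657×0.99438 = 0.147563 + 0.826465 = 0.974028.
Q̄ = (S_0/π) × [bracket] = (1361/π) × 0.974028 = 422.0 W/m².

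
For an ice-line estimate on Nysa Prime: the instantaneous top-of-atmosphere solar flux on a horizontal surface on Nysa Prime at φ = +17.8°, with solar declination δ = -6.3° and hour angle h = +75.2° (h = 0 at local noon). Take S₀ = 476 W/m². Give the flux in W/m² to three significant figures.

cos θ_z = sin φ sin δ + cos φ cos δ cos h = -0.033545 + 0.241749 = 0.208204.
Flux = S₀ · cos θ_z = 476 × 0.208204 = 99.11 W/m².

99.1 W/m²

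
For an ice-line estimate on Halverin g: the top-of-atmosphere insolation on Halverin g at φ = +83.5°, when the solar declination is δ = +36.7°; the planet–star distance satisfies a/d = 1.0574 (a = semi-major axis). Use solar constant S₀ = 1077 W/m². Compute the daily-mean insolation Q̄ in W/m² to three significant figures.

Q̄ ≈ 715 W/m²

cos H₀ = −tan(+83.5°) tan(+36.700°) = -6.5421 ≤ −1 ⇒ polar day, H₀ = π.
Bracket: H₀ sin φ sin δ + cos φ cos δ sin H₀ = 3.1416×0.99357×0.59763 + 0.11320×0.80178×0.00000 = 1.865442 + 0.000000 = 1.865442.
Inverse-square distance factor (a/d)² = 1.0574² = 1.118095.
Q̄ = (S₀/π) × 1.118095 × [bracket] = (1077/π) × 1.118095 × 1.865442 = 715.0 W/m².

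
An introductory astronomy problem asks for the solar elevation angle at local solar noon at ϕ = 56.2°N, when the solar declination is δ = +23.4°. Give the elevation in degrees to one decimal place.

At local noon the hour angle is zero, so the zenith angle equals |ϕ − δ| = |+56.2° − (+23.400°)| = 32.800°.
Elevation = 90° − 32.800° = 57.2°.

57.2°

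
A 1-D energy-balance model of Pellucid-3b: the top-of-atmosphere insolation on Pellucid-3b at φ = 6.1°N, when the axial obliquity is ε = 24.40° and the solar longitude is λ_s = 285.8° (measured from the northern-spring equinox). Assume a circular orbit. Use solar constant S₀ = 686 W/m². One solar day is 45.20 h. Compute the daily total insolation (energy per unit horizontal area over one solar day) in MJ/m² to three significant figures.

30.1 MJ/m²

Solar declination: sin δ = sin ε · sin λ_s = sin 24.40° × sin 285.8° = -0.39750, so δ = -23.422°.
cos H₀ = −tan(+6.1°) tan(-23.422°) = 0.0463, H₀ = 1.5245 rad.
Bracket: H₀ sin φ sin δ + cos φ cos δ sin H₀ = 1.5245×0.10626×-0.39750 + 0.99434×0.91760×0.99893 = -0.064392 + 0.911430 = 0.847038.
Q̄ = (S₀/π) × [bracket] = (686/π) × 0.847038 = 184.96 W/m².
Daily total = Q̄ × 45.20 h × 3600 s/h = 184.96 × 45.20 × 3600 / 10⁶ = 30.10 MJ/m².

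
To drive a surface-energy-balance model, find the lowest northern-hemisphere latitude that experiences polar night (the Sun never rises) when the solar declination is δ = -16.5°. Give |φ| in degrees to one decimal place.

|φ| = 73.5°

Polar night requires cos H₀ = −tan φ tan δ ≥ 1, i.e. tan φ tan δ ≤ −1.
The boundary is |tan φ| · |tan δ| = 1, so |φ| = 90° − |δ| = 90° − 16.5° = 73.5° in the northern hemisphere.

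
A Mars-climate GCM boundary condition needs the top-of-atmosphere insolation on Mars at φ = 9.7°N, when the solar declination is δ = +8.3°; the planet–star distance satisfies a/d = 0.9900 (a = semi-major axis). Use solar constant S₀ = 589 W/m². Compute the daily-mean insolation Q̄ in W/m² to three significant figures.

Q̄ ≈ 186 W/m²

cos H₀ = −tan(+9.7°) tan(+8.300°) = -0.0249, H₀ = 1.5957 rad.
Bracket: H₀ sin φ sin δ + cos φ cos δ sin H₀ = 1.5957×0.16849×0.14436 + 0.98570×0.98953×0.99969 = 0.038813 + 0.975077 = 1.013890.
Inverse-square distance factor (a/d)² = 0.9900² = 0.980100.
Q̄ = (S₀/π) × 0.980100 × [bracket] = (589/π) × 0.980100 × 1.013890 = 186.3 W/m².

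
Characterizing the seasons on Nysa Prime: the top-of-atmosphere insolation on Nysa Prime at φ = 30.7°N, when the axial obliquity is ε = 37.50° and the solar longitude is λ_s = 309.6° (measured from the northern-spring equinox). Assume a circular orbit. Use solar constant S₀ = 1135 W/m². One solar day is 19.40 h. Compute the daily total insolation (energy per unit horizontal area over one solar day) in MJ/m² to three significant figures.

Solar declination: sin δ = sin ε · sin λ_s = sin 37.50° × sin 309.6° = -0.46906, so δ = -27.973°.
cos H₀ = −tan(+30.7°) tan(-27.973°) = 0.3153, H₀ = 1.2500 rad.
Bracket: H₀ sin φ sin δ + cos φ cos δ sin H₀ = 1.2500×0.51054×-0.46906 + 0.85985×0.88317×0.94898 = -0.299342 + 0.720649 = 0.421307.
Q̄ = (S₀/π) × [bracket] = (1135/π) × 0.421307 = 152.21 W/m².
Daily total = Q̄ × 19.40 h × 3600 s/h = 152.21 × 19.40 × 3600 / 10⁶ = 10.63 MJ/m².

10.6 MJ/m²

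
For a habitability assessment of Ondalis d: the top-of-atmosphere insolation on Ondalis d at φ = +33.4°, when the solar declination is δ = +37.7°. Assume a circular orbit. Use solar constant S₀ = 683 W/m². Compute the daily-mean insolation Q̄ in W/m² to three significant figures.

Q̄ ≈ 278 W/m²

cos H₀ = −tan(+33.4°) tan(+37.700°) = -0.5096, H₀ = 2.1055 rad.
Bracket: H₀ sin φ sin δ + cos φ cos δ sin H₀ = 2.1055×0.55048×0.61153 + 0.83485×0.79122×0.86040 = 0.708785 + 0.568337 = 1.277122.
Q̄ = (S₀/π) × [bracket] = (683/π) × 1.277122 = 277.7 W/m².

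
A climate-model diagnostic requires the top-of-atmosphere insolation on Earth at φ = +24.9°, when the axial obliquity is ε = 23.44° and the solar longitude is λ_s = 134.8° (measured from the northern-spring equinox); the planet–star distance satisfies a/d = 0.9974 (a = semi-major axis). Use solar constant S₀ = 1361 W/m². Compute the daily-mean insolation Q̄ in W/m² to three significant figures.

Q̄ ≈ 459 W/m²

Solar declination: sin δ = sin ε · sin λ_s = sin 23.44° × sin 134.8° = 0.28226, so δ = +16.395°.
cos H₀ = −tan(+24.9°) tan(+16.395°) = -0.1366, H₀ = 1.7078 rad.
Bracket: H₀ sin φ sin δ + cos φ cos δ sin H₀ = 1.7078×0.42104×0.28226 + 0.90704×0.95934×0.99063 = 0.202960 + 0.862006 = 1.064966.
Inverse-square distance factor (a/d)² = 0.9974² = 0.994807.
Q̄ = (S₀/π) × 0.994807 × [bracket] = (1361/π) × 0.994807 × 1.064966 = 459.0 W/m².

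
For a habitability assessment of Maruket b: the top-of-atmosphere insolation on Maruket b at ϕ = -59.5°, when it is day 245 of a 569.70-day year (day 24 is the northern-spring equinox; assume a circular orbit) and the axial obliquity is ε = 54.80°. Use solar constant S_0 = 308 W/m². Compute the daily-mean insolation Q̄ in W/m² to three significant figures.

Solar longitude: L_s = 360° × (245 − 24)/569.70 = 139.652°.
sin δ = sin 54.80° × sin 139.652° = 0.52904, so δ = +31.940°.
cos h₀ = −tan(-59.5°) tan(+31.940°) = 1.0584 ≥ 1 ⇒ polar night, h₀ = 0 and Q̄ = 0.

Q̄ ≈ 0.00 W/m²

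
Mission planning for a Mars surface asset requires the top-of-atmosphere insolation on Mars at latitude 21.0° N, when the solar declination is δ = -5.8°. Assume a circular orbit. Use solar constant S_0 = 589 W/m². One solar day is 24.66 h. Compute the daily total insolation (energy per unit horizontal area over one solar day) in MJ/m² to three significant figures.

cos h₀ = −tan(+21.0°) tan(-5.800°) = 0.0390, h₀ = 1.5318 rad.
Bracket: h₀ sin ϕ sin δ + cos ϕ cos δ sin h₀ = 1.5318×0.35837×-0.10106 + 0.93358×0.99488×0.99924 = -0.055477 + 0.928094 = 0.872617.
Q̄ = (S_0/π) × [bracket] = (589/π) × 0.872617 = 163.60 W/m².
Daily total = Q̄ × 24.66 h × 3600 s/h = 163.60 × 24.66 × 3600 / 10⁶ = 14.52 MJ/m².

14.5 MJ/m²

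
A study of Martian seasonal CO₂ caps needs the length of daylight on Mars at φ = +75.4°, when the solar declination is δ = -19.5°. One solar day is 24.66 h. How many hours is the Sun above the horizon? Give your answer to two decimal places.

cos H₀ = −tan φ · tan δ = 1.3595 ≥ 1, so the Sun never rises (polar night) and H₀ = 0.
Daylight = 2H₀/(2π) × 24.66 h = (0.0000/π) × 24.66 = 0.00 h.

0.00 h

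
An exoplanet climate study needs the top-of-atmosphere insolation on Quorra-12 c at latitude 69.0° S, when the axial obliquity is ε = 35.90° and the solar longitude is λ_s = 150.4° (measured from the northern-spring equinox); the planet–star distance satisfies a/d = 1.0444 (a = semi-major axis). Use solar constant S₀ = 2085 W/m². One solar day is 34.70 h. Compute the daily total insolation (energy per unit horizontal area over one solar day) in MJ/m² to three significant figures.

2.88 MJ/m²

Solar declination: sin δ = sin ε · sin λ_s = sin 35.90° × sin 150.4° = 0.28963, so δ = +16.836°.
cos H₀ = −tan(-69.0°) tan(+16.836°) = 0.7883, H₀ = 0.6627 rad.
Bracket: H₀ sin φ sin δ + cos φ cos δ sin H₀ = 0.6627×-0.93358×0.28963 + 0.35837×0.95714×0.61528 = -0.179189 + 0.211047 = 0.031858.
Inverse-square distance factor (a/d)² = 1.0444² = 1.090771.
Q̄ = (S₀/π) × 1.090771 × [bracket] = (2085/π) × 1.090771 × 0.031858 = 23.063 W/m².
Daily total = Q̄ × 34.70 h × 3600 s/h = 23.063 × 34.70 × 3600 / 10⁶ = 2.881 MJ/m².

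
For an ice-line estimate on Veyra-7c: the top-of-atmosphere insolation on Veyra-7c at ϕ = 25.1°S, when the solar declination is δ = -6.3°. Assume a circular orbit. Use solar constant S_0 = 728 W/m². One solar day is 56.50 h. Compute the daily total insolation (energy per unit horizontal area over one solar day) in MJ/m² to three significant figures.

45.9 MJ/m²

cos h₀ = −tan(-25.1°) tan(-6.300°) = -0.0517, h₀ = 1.6225 rad.
Bracket: h₀ sin ϕ sin δ + cos ϕ cos δ sin h₀ = 1.6225×-0.42420×-0.10973 + 0.90557×0.99396×0.99866 = 0.075523 + 0.898894 = 0.974417.
Q̄ = (S_0/π) × [bracket] = (728/π) × 0.974417 = 225.80 W/m².
Daily total = Q̄ × 56.50 h × 3600 s/h = 225.80 × 56.50 × 3600 / 10⁶ = 45.93 MJ/m².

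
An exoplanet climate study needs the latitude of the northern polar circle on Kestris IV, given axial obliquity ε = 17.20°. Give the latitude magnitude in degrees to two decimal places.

The polar circle is the lowest latitude that experiences at least one full rotation of continuous daylight at the northern-summer solstice; it lies at |φ| = 90° − ε = 90° − 17.20° = 72.80°.

72.80°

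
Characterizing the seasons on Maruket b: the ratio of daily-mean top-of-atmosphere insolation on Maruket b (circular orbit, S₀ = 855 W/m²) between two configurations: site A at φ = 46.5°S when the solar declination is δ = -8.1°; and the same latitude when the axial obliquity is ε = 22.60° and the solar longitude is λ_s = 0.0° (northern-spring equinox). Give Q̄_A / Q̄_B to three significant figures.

— Configuration A (φ=-46.5°):
cos H₀ = −tan(-46.5°) tan(-8.100°) = -0.1500, H₀ = 1.7213 rad.
Bracket: H₀ sin φ sin δ + cos φ cos δ sin H₀ = 1.7213×-0.72537×-0.14090 + 0.68835×0.99002×0.98869 = 0.175925 + 0.673773 = 0.849698.
Q̄ = (S₀/π) × [bracket] = (855/π) × 0.849698 = 231.25 W/m².
— Configuration B (φ=-46.5°):
Solar declination: sin δ = sin ε · sin λ_s = sin 22.60° × sin 0.0° = 0.00000, so δ = +0.000°.
cos H₀ = −tan(-46.5°) tan(+0.000°) = 0.0000, H₀ = 1.5708 rad.
Bracket: H₀ sin φ sin δ + cos φ cos δ sin H₀ = 1.5708×-0.72537×0.00000 + 0.68835×1.00000×1.00000 = -0.000000 + 0.688350 = 0.688350.
Q̄ = (S₀/π) × [bracket] = (855/π) × 0.688350 = 187.34 W/m².
Ratio Q̄_A / Q̄_B = 231.25 / 187.34 = 1.234.

Q̄_A / Q̄_B ≈ 1.23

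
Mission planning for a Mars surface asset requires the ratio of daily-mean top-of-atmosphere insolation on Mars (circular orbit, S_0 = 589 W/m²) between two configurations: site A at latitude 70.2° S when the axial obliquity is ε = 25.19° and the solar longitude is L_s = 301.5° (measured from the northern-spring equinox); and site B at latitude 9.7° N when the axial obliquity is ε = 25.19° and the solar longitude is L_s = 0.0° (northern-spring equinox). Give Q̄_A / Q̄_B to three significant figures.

Q̄_A / Q̄_B ≈ 1.09

— Configuration A (ϕ=-70.2°):
Solar declination: sin δ = sin ε · sin L_s = sin 25.19° × sin 301.5° = -0.36290, so δ = -21.279°.
cos h₀ = −tan(-70.2°) tan(-21.279°) = -1.0817 ≤ −1 ⇒ polar day, h₀ = π.
Bracket: h₀ sin ϕ sin δ + cos ϕ cos δ sin h₀ = 3.1416×-0.94088×-0.36290 + 0.33874×0.93183×0.00000 = 1.072685 + 0.000000 = 1.072685.
Q̄ = (S_0/π) × [bracket] = (589/π) × 1.072685 = 201.11 W/m².
— Configuration B (ϕ=+9.7°):
Solar declination: sin δ = sin ε · sin L_s = sin 25.19° × sin 0.0° = 0.00000, so δ = +0.000°.
cos h₀ = −tan(+9.7°) tan(+0.000°) = -0.0000, h₀ = 1.5708 rad.
Bracket: h₀ sin ϕ sin δ + cos ϕ cos δ sin h₀ = 1.5708×0.16849×0.00000 + 0.98570×1.00000×1.00000 = 0.000000 + 0.985700 = 0.985700.
Q̄ = (S_0/π) × [bracket] = (589/π) × 0.985700 = 184.80 W/m².
Ratio Q̄_A / Q̄_B = 201.11 / 184.80 = 1.088.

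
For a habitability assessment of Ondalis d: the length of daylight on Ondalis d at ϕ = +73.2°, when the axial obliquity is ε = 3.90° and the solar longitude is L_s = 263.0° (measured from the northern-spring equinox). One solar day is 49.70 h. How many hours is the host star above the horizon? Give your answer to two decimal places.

Solar declination: sin δ = sin ε · sin L_s = sin 3.90° × sin 263.0° = -0.06751, so δ = -3.871°.
cos h₀ = −tan ϕ · tan δ = −tan(+73.2°) × tan(-3.871°) = 0.2241, so h₀ = 1.3448 rad = 77.05°.
Daylight = 2h₀/(2π) × 49.70 h = (1.3448/π) × 49.70 = 21.27 h.

21.27 h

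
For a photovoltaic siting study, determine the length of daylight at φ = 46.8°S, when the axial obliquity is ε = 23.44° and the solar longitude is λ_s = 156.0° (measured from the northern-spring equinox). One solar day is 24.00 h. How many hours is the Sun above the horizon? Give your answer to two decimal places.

10.66 h

Solar declination: sin δ = sin ε · sin λ_s = sin 23.44° × sin 156.0° = 0.16180, so δ = +9.311°.
cos H₀ = −tan φ · tan δ = −tan(-46.8°) × tan(+9.311°) = 0.1746, so H₀ = 1.3953 rad = 79.94°.
Daylight = 2H₀/(2π) × 24.00 h = (1.3953/π) × 24.00 = 10.66 h.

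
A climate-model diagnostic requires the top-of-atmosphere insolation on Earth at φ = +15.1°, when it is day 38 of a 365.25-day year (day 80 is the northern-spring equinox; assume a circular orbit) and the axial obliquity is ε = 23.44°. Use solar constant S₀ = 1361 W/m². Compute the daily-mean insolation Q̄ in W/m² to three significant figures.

Q̄ ≈ 358 W/m²

Solar longitude: λ_s = 360° × (38 − 80)/365.25 = -41.396°, i.e. -41.396° + 360° = 318.604°.
sin δ = sin 23.44° × sin 318.604° = -0.26304, so δ = -15.251°.
cos H₀ = −tan(+15.1°) tan(-15.251°) = 0.0736, H₀ = 1.4972 rad.
Bracket: H₀ sin φ sin δ + cos φ cos δ sin H₀ = 1.4972×0.26050×-0.26304 + 0.96547×0.96478×0.99729 = -0.102591 + 0.928942 = 0.826351.
Q̄ = (S₀/π) × [bracket] = (1361/π) × 0.826351 = 358.0 W/m².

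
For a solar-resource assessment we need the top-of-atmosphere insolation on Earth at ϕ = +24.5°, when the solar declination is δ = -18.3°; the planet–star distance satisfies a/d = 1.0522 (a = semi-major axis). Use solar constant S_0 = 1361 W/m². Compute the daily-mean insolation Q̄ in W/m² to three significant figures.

Q̄ ≈ 321 W/m²

cos h₀ = −tan(+24.5°) tan(-18.300°) = 0.1507, h₀ = 1.4195 rad.
Bracket: h₀ sin ϕ sin δ + cos ϕ cos δ sin h₀ = 1.4195×0.41469×-0.31399 + 0.90996×0.94943×0.98858 = -0.184831 + 0.854077 = 0.669246.
Inverse-square distance factor (a/d)² = 1.0522² = 1.107125.
Q̄ = (S_0/π) × 1.107125 × [bracket] = (1361/π) × 1.107125 × 0.669246 = 321.0 W/m².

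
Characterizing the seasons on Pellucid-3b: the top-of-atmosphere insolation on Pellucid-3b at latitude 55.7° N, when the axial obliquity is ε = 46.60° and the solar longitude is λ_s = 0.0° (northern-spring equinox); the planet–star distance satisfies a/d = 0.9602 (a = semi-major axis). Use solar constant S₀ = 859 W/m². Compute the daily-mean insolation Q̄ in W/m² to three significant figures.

Solar declination: sin δ = sin ε · sin λ_s = sin 46.60° × sin 0.0° = 0.00000, so δ = +0.000°.
cos H₀ = −tan(+55.7°) tan(+0.000°) = -0.0000, H₀ = 1.5708 rad.
Bracket: H₀ sin φ sin δ + cos φ cos δ sin H₀ = 1.5708×0.82610×0.00000 + 0.56353×1.00000×1.00000 = 0.000000 + 0.563530 = 0.563530.
Inverse-square distance factor (a/d)² = 0.9602² = 0.921984.
Q̄ = (S₀/π) × 0.921984 × [bracket] = (859/π) × 0.921984 × 0.563530 = 142.1 W/m².

Q̄ ≈ 142 W/m²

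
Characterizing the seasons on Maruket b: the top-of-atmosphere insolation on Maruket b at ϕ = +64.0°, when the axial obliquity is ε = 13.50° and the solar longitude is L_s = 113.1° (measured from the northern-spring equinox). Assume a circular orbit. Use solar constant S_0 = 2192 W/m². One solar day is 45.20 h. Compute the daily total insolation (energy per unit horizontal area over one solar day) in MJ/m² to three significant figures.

88.1 MJ/m²

Solar declination: sin δ = sin ε · sin L_s = sin 13.50° × sin 113.1° = 0.21473, so δ = +12.400°.
cos h₀ = −tan(+64.0°) tan(+12.400°) = -0.4508, h₀ = 2.0384 rad.
Bracket: h₀ sin ϕ sin δ + cos ϕ cos δ sin h₀ = 2.0384×0.89879×0.21473 + 0.43837×0.97667×0.89264 = 0.393405 + 0.382177 = 0.775582.
Q̄ = (S_0/π) × [bracket] = (2192/π) × 0.775582 = 541.15 W/m².
Daily total = Q̄ × 45.20 h × 3600 s/h = 541.15 × 45.20 × 3600 / 10⁶ = 88.06 MJ/m².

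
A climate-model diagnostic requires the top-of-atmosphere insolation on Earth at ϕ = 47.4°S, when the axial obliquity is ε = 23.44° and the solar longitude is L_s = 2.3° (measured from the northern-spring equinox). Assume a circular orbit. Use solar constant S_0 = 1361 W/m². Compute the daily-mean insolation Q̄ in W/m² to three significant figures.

Solar declination: sin δ = sin ε · sin L_s = sin 23.44° × sin 2.3° = 0.01596, so δ = +0.915°.
cos h₀ = −tan(-47.4°) tan(+0.915°) = 0.0174, h₀ = 1.5534 rad.
Bracket: h₀ sin ϕ sin δ + cos ϕ cos δ sin h₀ = 1.5534×-0.73610×0.01596 + 0.67688×0.99987×0.99985 = -0.018250 + 0.676690 = 0.658440.
Q̄ = (S_0/π) × [bracket] = (1361/π) × 0.658440 = 285.2 W/m².

Q̄ ≈ 285 W/m²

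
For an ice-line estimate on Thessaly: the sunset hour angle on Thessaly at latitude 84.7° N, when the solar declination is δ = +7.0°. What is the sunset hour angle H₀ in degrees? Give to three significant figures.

H₀ = 180°

Sunrise equation: cos H₀ = −tan φ · tan δ = -1.3236 ≤ −1, so the host star never sets (polar day) and H₀ = π.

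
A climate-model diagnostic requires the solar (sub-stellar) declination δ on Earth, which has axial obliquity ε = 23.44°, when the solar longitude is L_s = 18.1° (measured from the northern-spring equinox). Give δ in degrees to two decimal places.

sin δ = sin ε · sin L_s = sin 23.44° × sin 18.1° = 0.123584.
δ = arcsin(0.123584) = +7.10°.

δ = +7.10°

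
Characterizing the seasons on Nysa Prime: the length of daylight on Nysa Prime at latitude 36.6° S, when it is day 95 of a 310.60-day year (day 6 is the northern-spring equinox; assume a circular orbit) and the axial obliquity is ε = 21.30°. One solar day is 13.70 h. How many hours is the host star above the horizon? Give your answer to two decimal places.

5.61 h

Solar longitude: λ_s = 360° × (95 − 6)/310.60 = 103.155°.
sin δ = sin 21.30° × sin 103.155° = 0.35372, so δ = +20.715°.
cos H₀ = −tan φ · tan δ = −tan(-36.6°) × tan(+20.715°) = 0.2809, so H₀ = 1.2861 rad = 73.69°.
Daylight = 2H₀/(2π) × 13.70 h = (1.2861/π) × 13.70 = 5.61 h.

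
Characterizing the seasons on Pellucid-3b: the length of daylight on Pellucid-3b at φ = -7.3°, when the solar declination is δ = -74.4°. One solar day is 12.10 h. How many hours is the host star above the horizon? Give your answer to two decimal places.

cos H₀ = −tan φ · tan δ = −tan(-7.3°) × tan(-74.400°) = -0.4588, so H₀ = 2.0475 rad = 117.31°.
Daylight = 2H₀/(2π) × 12.10 h = (2.0475/π) × 12.10 = 7.89 h.

7.89 h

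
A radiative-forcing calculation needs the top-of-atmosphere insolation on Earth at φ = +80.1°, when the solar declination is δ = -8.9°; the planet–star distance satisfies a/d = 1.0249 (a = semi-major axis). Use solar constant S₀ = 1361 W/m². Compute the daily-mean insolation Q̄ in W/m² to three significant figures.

Q̄ ≈ 2.41 W/m²

cos H₀ = −tan(+80.1°) tan(-8.900°) = 0.8973, H₀ = 0.4573 rad.
Bracket: H₀ sin φ sin δ + cos φ cos δ sin H₀ = 0.4573×0.98511×-0.15471 + 0.17193×0.98796×0.44152 = -0.069695 + 0.074997 = 0.005302.
Inverse-square distance factor (a/d)² = 1.0249² = 1.050420.
Q̄ = (S₀/π) × 1.050420 × [bracket] = (1361/π) × 1.050420 × 0.005302 = 2.413 W/m².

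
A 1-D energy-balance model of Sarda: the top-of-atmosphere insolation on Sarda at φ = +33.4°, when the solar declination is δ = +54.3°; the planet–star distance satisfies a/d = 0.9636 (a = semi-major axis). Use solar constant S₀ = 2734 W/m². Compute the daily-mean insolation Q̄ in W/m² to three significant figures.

Q̄ ≈ 1.14e+03 W/m²

cos H₀ = −tan(+33.4°) tan(+54.300°) = -0.9176, H₀ = 2.7329 rad.
Bracket: H₀ sin φ sin δ + cos φ cos δ sin H₀ = 2.7329×0.55048×0.81208 + 0.83485×0.58354×0.39745 = 1.221699 + 0.193625 = 1.415324.
Inverse-square distance factor (a/d)² = 0.9636² = 0.928525.
Q̄ = (S₀/π) × 0.928525 × [bracket] = (2734/π) × 0.928525 × 1.415324 = 1144 W/m².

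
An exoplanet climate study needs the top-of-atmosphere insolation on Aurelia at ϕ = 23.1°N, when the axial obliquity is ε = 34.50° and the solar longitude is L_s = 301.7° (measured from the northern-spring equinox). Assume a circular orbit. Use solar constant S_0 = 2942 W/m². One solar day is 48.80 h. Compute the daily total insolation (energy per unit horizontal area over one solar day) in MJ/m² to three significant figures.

87.4 MJ/m²

Solar declination: sin δ = sin ε · sin L_s = sin 34.50° × sin 301.7° = -0.48190, so δ = -28.810°.
cos h₀ = −tan(+23.1°) tan(-28.810°) = 0.2346, h₀ = 1.3340 rad.
Bracket: h₀ sin ϕ sin δ + cos ϕ cos δ sin h₀ = 1.3340×0.39234×-0.48190 + 0.91982×0.87622×0.97210 = -0.252218 + 0.783478 = 0.531260.
Q̄ = (S_0/π) × [bracket] = (2942/π) × 0.531260 = 497.51 W/m².
Daily total = Q̄ × 48.80 h × 3600 s/h = 497.51 × 48.80 × 3600 / 10⁶ = 87.40 MJ/m².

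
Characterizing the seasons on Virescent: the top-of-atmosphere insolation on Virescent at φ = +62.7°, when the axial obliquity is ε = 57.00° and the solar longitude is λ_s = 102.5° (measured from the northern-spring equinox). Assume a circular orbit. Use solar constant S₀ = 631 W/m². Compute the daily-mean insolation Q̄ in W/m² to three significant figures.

Q̄ ≈ 459 W/m²

Solar declination: sin δ = sin ε · sin λ_s = sin 57.00° × sin 102.5° = 0.81879, so δ = +54.964°.
cos H₀ = −tan(+62.7°) tan(+54.964°) = -2.7633 ≤ −1 ⇒ polar day, H₀ = π.
Bracket: H₀ sin φ sin δ + cos φ cos δ sin H₀ = 3.1416×0.88862×0.81879 + 0.45865×0.57409×0.00000 = 2.285807 + 0.000000 = 2.285807.
Q̄ = (S₀/π) × [bracket] = (631/π) × 2.285807 = 459.1 W/m².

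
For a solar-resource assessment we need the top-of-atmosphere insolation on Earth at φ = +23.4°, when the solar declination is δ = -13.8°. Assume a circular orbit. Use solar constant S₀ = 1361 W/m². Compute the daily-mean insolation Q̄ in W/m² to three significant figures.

Q̄ ≈ 324 W/m²

cos H₀ = −tan(+23.4°) tan(-13.800°) = 0.1063, H₀ = 1.4643 rad.
Bracket: H₀ sin φ sin δ + cos φ cos δ sin H₀ = 1.4643×0.39715×-0.23853 + 0.91775×0.97113×0.99434 = -0.138716 + 0.886210 = 0.747494.
Q̄ = (S₀/π) × [bracket] = (1361/π) × 0.747494 = 323.8 W/m².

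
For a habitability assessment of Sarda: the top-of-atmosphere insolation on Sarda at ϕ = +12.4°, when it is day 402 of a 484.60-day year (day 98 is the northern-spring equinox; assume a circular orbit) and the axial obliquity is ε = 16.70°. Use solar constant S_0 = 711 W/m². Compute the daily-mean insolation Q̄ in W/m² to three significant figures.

Solar longitude: L_s = 360° × (402 − 98)/484.60 = 225.836°.
sin δ = sin 16.70° × sin 225.836° = -0.20614, so δ = -11.896°.
cos h₀ = −tan(+12.4°) tan(-11.896°) = 0.0463, h₀ = 1.5245 rad.
Bracket: h₀ sin ϕ sin δ + cos ϕ cos δ sin h₀ = 1.5245×0.21474×-0.20614 + 0.97667×0.97852×0.99893 = -0.067484 + 0.954669 = 0.887185.
Q̄ = (S_0/π) × [bracket] = (711/π) × 0.887185 = 200.8 W/m².

Q̄ ≈ 201 W/m²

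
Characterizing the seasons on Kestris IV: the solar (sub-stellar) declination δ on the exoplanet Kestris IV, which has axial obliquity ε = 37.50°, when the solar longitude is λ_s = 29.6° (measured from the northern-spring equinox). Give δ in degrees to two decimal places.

δ = +17.50°

sin δ = sin ε · sin λ_s = sin 37.50° × sin 29.6° = 0.300693.
δ = arcsin(0.300693) = +17.50°.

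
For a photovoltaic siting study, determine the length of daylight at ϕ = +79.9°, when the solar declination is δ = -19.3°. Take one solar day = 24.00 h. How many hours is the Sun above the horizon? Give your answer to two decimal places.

0.00 h

cos h₀ = −tan ϕ · tan δ = 1.9660 ≥ 1, so the Sun never rises (polar night) and h₀ = 0.
Daylight = 2h₀/(2π) × 24.00 h = (0.0000/π) × 24.00 = 0.00 h.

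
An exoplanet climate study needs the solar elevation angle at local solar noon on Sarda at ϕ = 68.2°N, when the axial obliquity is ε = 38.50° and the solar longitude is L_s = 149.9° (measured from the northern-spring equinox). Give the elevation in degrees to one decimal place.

Solar declination: sin δ = sin ε · sin L_s = sin 38.50° × sin 149.9° = 0.31220, so δ = +18.192°.
At local noon the hour angle is zero, so the zenith angle equals |ϕ − δ| = |+68.2° − (+18.192°)| = 50.008°.
Elevation = 90° − 50.008° = 40.0°.

40.0°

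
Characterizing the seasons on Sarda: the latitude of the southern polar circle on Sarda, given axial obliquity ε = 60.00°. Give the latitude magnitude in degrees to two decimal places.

The polar circle is the lowest latitude that experiences at least one full rotation of continuous darkness at the northern-summer solstice; it lies at |ϕ| = 90° − ε = 90° − 60.00° = 30.00°.

30.00°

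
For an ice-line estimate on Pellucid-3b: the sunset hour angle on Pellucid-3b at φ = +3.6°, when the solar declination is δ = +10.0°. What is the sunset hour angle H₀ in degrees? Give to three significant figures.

H₀ = 90.6°

cos H₀ = −tan φ · tan δ = −tan(+3.6°) × tan(+10.000°) = -0.0111, so H₀ = 1.5819 rad = 90.64°.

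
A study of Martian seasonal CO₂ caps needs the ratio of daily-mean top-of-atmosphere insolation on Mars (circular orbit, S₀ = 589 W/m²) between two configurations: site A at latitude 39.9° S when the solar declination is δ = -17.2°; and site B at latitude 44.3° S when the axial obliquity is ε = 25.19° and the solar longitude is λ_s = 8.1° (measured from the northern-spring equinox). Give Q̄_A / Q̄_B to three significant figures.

Q̄_A / Q̄_B ≈ 1.62

— Configuration A (φ=-39.9°):
cos H₀ = −tan(-39.9°) tan(-17.200°) = -0.2588, H₀ = 1.8326 rad.
Bracket: H₀ sin φ sin δ + cos φ cos δ sin H₀ = 1.8326×-0.64145×-0.29571 + 0.76717×0.95528×0.96592 = 0.347613 + 0.707886 = 1.055499.
Q̄ = (S₀/π) × [bracket] = (589/π) × 1.055499 = 197.89 W/m².
— Configuration B (φ=-44.3°):
Solar declination: sin δ = sin ε · sin λ_s = sin 25.19° × sin 8.1° = 0.05997, so δ = +3.438°.
cos H₀ = −tan(-44.3°) tan(+3.438°) = 0.0586, H₀ = 1.5121 rad.
Bracket: H₀ sin φ sin δ + cos φ cos δ sin H₀ = 1.5121×-0.69842×0.05997 + 0.71569×0.99820×0.99828 = -0.063333 + 0.713173 = 0.649840.
Q̄ = (S₀/π) × [bracket] = (589/π) × 0.649840 = 121.83 W/m².
Ratio Q̄_A / Q̄_B = 197.89 / 121.83 = 1.624.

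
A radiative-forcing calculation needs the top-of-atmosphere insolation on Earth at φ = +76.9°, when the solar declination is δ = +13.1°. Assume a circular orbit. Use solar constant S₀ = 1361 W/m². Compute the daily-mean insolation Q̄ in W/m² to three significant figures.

cos H₀ = −tan(+76.9°) tan(+13.100°) = -1.0000 ≤ −1 ⇒ polar day, H₀ = π.
Bracket: H₀ sin φ sin δ + cos φ cos δ sin H₀ = 3.1416×0.97398×0.22665 + 0.22665×0.97398×0.00000 = 0.693516 + 0.000000 = 0.693516.
Q̄ = (S₀/π) × [bracket] = (1361/π) × 0.693516 = 300.4 W/m².

Q̄ ≈ 300 W/m²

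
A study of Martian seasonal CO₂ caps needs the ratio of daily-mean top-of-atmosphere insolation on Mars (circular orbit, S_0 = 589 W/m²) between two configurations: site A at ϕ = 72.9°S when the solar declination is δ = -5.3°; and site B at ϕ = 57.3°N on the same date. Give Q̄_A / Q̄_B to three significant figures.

Q̄_A / Q̄_B ≈ 1.06

— Configuration A (ϕ=-72.9°):
cos h₀ = −tan(-72.9°) tan(-5.300°) = -0.3015, h₀ = 1.8771 rad.
Bracket: h₀ sin ϕ sin δ + cos ϕ cos δ sin h₀ = 1.8771×-0.95579×-0.09237 + 0.29404×0.99572×0.95345 = 0.165722 + 0.279153 = 0.444875.
Q̄ = (S_0/π) × [bracket] = (589/π) × 0.444875 = 83.407 W/m².
— Configuration B (ϕ=+57.3°):
cos h₀ = −tan(+57.3°) tan(-5.300°) = 0.1445, h₀ = 1.4258 rad.
Bracket: h₀ sin ϕ sin δ + cos ϕ cos δ sin h₀ = 1.4258×0.84151×-0.09237 + 0.54024×0.99572×0.98950 = -0.110828 + 0.532280 = 0.421452.
Q̄ = (S_0/π) × [bracket] = (589/π) × 0.421452 = 79.016 W/m².
Ratio Q̄_A / Q̄_B = 83.407 / 79.016 = 1.056.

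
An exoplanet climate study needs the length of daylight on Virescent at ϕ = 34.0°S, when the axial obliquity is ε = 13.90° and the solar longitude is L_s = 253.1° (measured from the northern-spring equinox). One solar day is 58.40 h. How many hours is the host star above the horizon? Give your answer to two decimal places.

Solar declination: sin δ = sin ε · sin L_s = sin 13.90° × sin 253.1° = -0.22985, so δ = -13.288°.
cos h₀ = −tan ϕ · tan δ = −tan(-34.0°) × tan(-13.288°) = -0.1593, so h₀ = 1.7308 rad = 99.17°.
Daylight = 2h₀/(2π) × 58.40 h = (1.7308/π) × 58.40 = 32.17 h.

32.17 h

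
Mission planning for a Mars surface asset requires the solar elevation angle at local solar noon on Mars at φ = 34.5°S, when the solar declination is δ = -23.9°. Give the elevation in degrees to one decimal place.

At local noon the hour angle is zero, so the zenith angle equals |φ − δ| = |-34.5° − (-23.900°)| = 10.600°.
Elevation = 90° − 10.600° = 79.4°.

79.4°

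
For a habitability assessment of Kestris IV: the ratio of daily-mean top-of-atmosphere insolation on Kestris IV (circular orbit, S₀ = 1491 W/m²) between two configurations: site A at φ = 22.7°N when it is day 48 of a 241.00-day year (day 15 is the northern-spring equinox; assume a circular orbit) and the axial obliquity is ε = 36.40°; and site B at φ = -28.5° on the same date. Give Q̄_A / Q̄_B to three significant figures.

Q̄_A / Q̄_B ≈ 2.34

— Configuration A (φ=+22.7°):
Solar longitude: λ_s = 360° × (48 − 15)/241.00 = 49.295°.
sin δ = sin 36.40° × sin 49.295° = 0.44985, so δ = +26.734°.
cos H₀ = −tan(+22.7°) tan(+26.734°) = -0.2107, H₀ = 1.7831 rad.
Bracket: H₀ sin φ sin δ + cos φ cos δ sin H₀ = 1.7831×0.38591×0.44985 + 0.92254×0.89310×0.97755 = 0.309549 + 0.805423 = 1.114972.
Q̄ = (S₀/π) × [bracket] = (1491/π) × 1.114972 = 529.17 W/m².
— Configuration B (φ=-28.5°):
cos H₀ = −tan(-28.5°) tan(+26.734°) = 0.2735, H₀ = 1.2938 rad.
Bracket: H₀ sin φ sin δ + cos φ cos δ sin H₀ = 1.2938×-0.47716×0.44985 + 0.87882×0.89310×0.96188 = -0.277715 + 0.754955 = 0.477240.
Q̄ = (S₀/π) × [bracket] = (1491/π) × 0.477240 = 226.50 W/m².
Ratio Q̄_A / Q̄_B = 529.17 / 226.50 = 2.336.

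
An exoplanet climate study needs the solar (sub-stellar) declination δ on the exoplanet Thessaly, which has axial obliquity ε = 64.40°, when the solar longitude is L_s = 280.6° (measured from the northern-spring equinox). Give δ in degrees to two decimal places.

sin δ = sin ε · sin L_s = sin 64.40° × sin 280.6° = -0.886443.
δ = arcsin(-0.886443) = -62.43°.

δ = -62.43°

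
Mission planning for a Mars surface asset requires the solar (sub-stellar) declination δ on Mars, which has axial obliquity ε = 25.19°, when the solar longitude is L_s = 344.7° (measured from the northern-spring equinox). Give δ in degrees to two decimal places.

sin δ = sin ε · sin L_s = sin 25.19° × sin 344.7° = -0.112310.
δ = arcsin(-0.112310) = -6.45°.

δ = -6.45°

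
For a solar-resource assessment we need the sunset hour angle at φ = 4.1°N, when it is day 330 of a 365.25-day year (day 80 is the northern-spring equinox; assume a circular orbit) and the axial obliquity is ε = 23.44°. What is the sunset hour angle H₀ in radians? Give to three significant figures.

Solar longitude: λ_s = 360° × (330 − 80)/365.25 = 246.407°.
sin δ = sin 23.44° × sin 246.407° = -0.36454, so δ = -21.379°.
cos H₀ = −tan φ · tan δ = −tan(+4.1°) × tan(-21.379°) = 0.0281, so H₀ = 1.5427 rad = 88.39°.

H₀ = 1.54 rad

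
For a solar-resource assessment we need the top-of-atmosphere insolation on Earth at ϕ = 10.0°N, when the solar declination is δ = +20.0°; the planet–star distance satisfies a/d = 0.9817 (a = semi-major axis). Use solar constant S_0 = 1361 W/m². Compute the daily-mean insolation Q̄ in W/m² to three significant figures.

Q̄ ≈ 426 W/m²

cos h₀ = −tan(+10.0°) tan(+20.000°) = -0.0642, h₀ = 1.6350 rad.
Bracket: h₀ sin ϕ sin δ + cos ϕ cos δ sin h₀ = 1.6350×0.17365×0.34202 + 0.98481×0.93969×0.99794 = 0.097106 + 0.923510 = 1.020616.
Inverse-square distance factor (a/d)² = 0.9817² = 0.963735.
Q̄ = (S_0/π) × 0.963735 × [bracket] = (1361/π) × 0.963735 × 1.020616 = 426.1 W/m².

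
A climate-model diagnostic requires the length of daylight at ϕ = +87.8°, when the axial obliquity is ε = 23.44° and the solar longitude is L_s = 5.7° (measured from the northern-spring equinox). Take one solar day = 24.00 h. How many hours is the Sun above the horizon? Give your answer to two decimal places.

Solar declination: sin δ = sin ε · sin L_s = sin 23.44° × sin 5.7° = 0.03951, so δ = +2.264°.
Sunrise equation: cos h₀ = −tan ϕ · tan δ = -1.0292 ≤ −1, so the Sun never sets (polar day) and h₀ = π.
Daylight = 2h₀/(2π) × 24.00 h = (3.1416/π) × 24.00 = 24.00 h.

24.00 h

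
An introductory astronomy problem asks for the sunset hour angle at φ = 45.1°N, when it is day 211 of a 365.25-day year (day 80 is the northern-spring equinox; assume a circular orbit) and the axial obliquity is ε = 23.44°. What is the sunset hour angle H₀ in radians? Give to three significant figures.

Solar longitude: λ_s = 360° × (211 − 80)/365.25 = 129.117°.
sin δ = sin 23.44° × sin 129.117° = 0.30863, so δ = +17.977°.
cos H₀ = −tan φ · tan δ = −tan(+45.1°) × tan(+17.977°) = -0.3256, so H₀ = 1.9024 rad = 109.00°.

H₀ = 1.90 rad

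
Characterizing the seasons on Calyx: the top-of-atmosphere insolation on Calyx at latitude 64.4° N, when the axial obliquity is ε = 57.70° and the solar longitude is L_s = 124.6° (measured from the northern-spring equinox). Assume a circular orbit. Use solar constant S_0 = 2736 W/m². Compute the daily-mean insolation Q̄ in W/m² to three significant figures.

Q̄ ≈ 1.72e+03 W/m²

Solar declination: sin δ = sin ε · sin L_s = sin 57.70° × sin 124.6° = 0.69577, so δ = +44.088°.
cos h₀ = −tan(+64.4°) tan(+44.088°) = -2.0218 ≤ −1 ⇒ polar day, h₀ = π.
Bracket: h₀ sin ϕ sin δ + cos ϕ cos δ sin h₀ = 3.1416×0.90183×0.69577 + 0.43209×0.71827×0.00000 = 1.971248 + 0.000000 = 1.971248.
Q̄ = (S_0/π) × [bracket] = (2736/π) × 1.971248 = 1717 W/m².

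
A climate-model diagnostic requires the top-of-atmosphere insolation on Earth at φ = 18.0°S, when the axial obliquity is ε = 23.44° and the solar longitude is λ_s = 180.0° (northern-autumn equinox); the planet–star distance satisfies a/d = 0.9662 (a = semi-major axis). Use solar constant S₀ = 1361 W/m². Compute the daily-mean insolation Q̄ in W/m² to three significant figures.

Q̄ ≈ 385 W/m²

Solar declination: sin δ = sin ε · sin λ_s = sin 23.44° × sin 180.0° = 0.00000, so δ = +0.000°.
cos H₀ = −tan(-18.0°) tan(+0.000°) = 0.0000, H₀ = 1.5708 rad.
Bracket: H₀ sin φ sin δ + cos φ cos δ sin H₀ = 1.5708×-0.30902×0.00000 + 0.95106×1.00000×1.00000 = -0.000000 + 0.951060 = 0.951060.
Inverse-square distance factor (a/d)² = 0.9662² = 0.933542.
Q̄ = (S₀/π) × 0.933542 × [bracket] = (1361/π) × 0.933542 × 0.951060 = 384.6 W/m².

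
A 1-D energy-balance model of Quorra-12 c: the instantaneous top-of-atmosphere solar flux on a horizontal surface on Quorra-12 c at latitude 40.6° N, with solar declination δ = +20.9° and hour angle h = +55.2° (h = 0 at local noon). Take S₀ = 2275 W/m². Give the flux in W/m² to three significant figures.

1.45e+03 W/m²

cos θ_z = sin φ sin δ + cos φ cos δ cos h = 0.232156 + 0.404815 = 0.636971.
Flux = S₀ · cos θ_z = 2275 × 0.636971 = 1449 W/m².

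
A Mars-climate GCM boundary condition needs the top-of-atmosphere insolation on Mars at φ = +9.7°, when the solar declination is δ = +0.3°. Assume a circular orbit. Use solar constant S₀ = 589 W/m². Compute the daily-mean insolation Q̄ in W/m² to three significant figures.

cos H₀ = −tan(+9.7°) tan(+0.300°) = -0.0009, H₀ = 1.5717 rad.
Bracket: H₀ sin φ sin δ + cos φ cos δ sin H₀ = 1.5717×0.16849×0.00524 + 0.98570×0.99999×1.00000 = 0.001388 + 0.985690 = 0.987078.
Q̄ = (S₀/π) × [bracket] = (589/π) × 0.987078 = 185.1 W/m².

Q̄ ≈ 185 W/m²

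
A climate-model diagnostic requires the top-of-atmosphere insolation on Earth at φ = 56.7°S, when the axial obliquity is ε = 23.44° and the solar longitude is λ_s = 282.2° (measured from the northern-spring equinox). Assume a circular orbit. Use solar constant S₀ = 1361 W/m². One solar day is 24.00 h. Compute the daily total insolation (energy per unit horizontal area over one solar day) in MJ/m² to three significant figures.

42.1 MJ/m²

Solar declination: sin δ = sin ε · sin λ_s = sin 23.44° × sin 282.2° = -0.38880, so δ = -22.880°.
cos H₀ = −tan(-56.7°) tan(-22.880°) = -0.6424, H₀ = 2.2685 rad.
Bracket: H₀ sin φ sin δ + cos φ cos δ sin H₀ = 2.2685×-0.83581×-0.38880 + 0.54902×0.92132×0.76633 = 0.737178 + 0.387627 = 1.124805.
Q̄ = (S₀/π) × [bracket] = (1361/π) × 1.124805 = 487.29 W/m².
Daily total = Q̄ × 24.00 h × 3600 s/h = 487.29 × 24.00 × 3600 / 10⁶ = 42.10 MJ/m².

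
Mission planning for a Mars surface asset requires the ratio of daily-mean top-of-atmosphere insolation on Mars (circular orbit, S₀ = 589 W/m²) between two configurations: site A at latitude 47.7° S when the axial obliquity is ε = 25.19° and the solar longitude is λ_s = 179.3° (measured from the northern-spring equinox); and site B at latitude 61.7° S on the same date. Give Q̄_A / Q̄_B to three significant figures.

Q̄_A / Q̄_B ≈ 1.43

— Configuration A (φ=-47.7°):
Solar declination: sin δ = sin ε · sin λ_s = sin 25.19° × sin 179.3° = 0.00520, so δ = +0.298°.
cos H₀ = −tan(-47.7°) tan(+0.298°) = 0.0057, H₀ = 1.5651 rad.
Bracket: H₀ sin φ sin δ + cos φ cos δ sin H₀ = 1.5651×-0.73963×0.00520 + 0.67301×0.99999×0.99998 = -0.006019 + 0.672990 = 0.666971.
Q̄ = (S₀/π) × [bracket] = (589/π) × 0.666971 = 125.05 W/m².
— Configuration B (φ=-61.7°):
cos H₀ = −tan(-61.7°) tan(+0.298°) = 0.0097, H₀ = 1.5611 rad.
Bracket: H₀ sin φ sin δ + cos φ cos δ sin H₀ = 1.5611×-0.88048×0.00520 + 0.47409×0.99999×0.99995 = -0.007147 + 0.474062 = 0.466915.
Q̄ = (S₀/π) × [bracket] = (589/π) × 0.466915 = 87.539 W/m².
Ratio Q̄_A / Q̄_B = 125.05 / 87.539 = 1.429.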